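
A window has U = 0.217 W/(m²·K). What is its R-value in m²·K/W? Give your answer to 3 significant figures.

4.61 m²·K/W

R = 1/U = 1/0.217 = 4.608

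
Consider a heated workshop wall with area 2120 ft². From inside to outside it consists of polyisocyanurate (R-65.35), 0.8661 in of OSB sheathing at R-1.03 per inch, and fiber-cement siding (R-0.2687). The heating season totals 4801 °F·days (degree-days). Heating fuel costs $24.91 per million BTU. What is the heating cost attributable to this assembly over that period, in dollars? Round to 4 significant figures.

91.49 dollars

0.8661 × 1.03 = 0.89208
R_total = 65.35 + 0.89208 + 0.2687 = 66.511 ft²·°F·h/BTU
E = A × HDD × 24 / R = 2120 × 4801 × 24 / 66.511 = 3672700 BTU
Cost = 3672700/10⁶ × 24.91 = $91.487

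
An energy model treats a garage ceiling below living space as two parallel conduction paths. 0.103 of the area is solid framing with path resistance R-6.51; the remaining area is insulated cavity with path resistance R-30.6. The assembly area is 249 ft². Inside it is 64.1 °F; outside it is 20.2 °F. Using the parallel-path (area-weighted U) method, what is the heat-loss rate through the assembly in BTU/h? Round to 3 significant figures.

493 BTU/h

U_eff = 0.897/30.6 + 0.103/6.51 = 0.02931 + 0.01582 = 0.04514
R_eff = 1/U_eff = 22.16 ft²·°F·h/BTU
Q = 249 × (64.1 − 20.2) / 22.16 = 493.4 BTU/h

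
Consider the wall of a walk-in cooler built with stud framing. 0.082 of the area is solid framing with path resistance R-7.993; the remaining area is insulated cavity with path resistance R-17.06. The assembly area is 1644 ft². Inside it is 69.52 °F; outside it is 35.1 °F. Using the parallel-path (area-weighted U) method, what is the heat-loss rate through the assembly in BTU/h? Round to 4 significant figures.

U_eff = 0.918/17.06 + 0.082/7.993 = 0.05381 + 0.010259 = 0.064069
R_eff = 1/U_eff = 15.608 ft²·°F·h/BTU
Q = 1644 × (69.52 − 35.1) / 15.608 = 3625.4 BTU/h

3625 BTU/h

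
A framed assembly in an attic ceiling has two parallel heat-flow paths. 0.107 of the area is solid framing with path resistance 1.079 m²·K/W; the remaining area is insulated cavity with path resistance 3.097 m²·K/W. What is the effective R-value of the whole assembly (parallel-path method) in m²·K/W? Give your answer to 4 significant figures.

2.581 m²·K/W

U_eff = 0.893/3.097 + 0.107/1.079 = 0.28834 + 0.099166 = 0.38751
R_eff = 1/U_eff = 2.5806 m²·K/W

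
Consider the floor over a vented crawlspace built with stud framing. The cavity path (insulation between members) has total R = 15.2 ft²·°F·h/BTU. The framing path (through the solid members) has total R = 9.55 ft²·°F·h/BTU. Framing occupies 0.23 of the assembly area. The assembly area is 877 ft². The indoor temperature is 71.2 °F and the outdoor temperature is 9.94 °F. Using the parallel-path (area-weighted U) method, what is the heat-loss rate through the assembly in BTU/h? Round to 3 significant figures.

4020 BTU/h

U_eff = 0.77/15.2 + 0.23/9.55 = 0.05066 + 0.02408 = 0.07474
R_eff = 1/U_eff = 13.38 ft²·°F·h/BTU
Q = 877 × (71.2 − 9.94) / 13.38 = 4015 BTU/h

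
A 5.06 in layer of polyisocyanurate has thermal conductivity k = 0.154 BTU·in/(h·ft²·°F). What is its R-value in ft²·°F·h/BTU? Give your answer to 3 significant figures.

32.9 ft²·°F·h/BTU

R = L/k = 5.06/0.154 = 32.86 ft²·°F·h/BTU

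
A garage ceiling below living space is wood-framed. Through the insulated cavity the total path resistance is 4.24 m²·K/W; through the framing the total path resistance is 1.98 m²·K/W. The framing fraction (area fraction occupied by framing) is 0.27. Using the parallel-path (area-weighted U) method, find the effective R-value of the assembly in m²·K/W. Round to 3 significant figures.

3.24 m²·K/W

U_eff = 0.73/4.24 + 0.27/1.98 = 0.1722 + 0.1364 = 0.3085
R_eff = 1/U_eff = 3.241 m²·K/W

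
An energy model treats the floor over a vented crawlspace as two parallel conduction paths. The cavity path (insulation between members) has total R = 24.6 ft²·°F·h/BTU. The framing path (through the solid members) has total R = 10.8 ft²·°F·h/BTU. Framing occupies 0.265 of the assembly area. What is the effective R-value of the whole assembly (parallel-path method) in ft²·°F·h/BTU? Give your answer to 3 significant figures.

18.4 ft²·°F·h/BTU

U_eff = 0.735/24.6 + 0.265/10.8 = 0.02988 + 0.02454 = 0.05442
R_eff = 1/U_eff = 18.38 ft²·°F·h/BTU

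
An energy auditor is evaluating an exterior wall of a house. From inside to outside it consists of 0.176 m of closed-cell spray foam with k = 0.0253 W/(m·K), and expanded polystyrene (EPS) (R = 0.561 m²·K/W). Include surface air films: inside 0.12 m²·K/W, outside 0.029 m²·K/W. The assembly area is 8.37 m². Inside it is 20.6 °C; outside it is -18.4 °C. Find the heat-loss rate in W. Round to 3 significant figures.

0.176/0.0253 = 6.957
R_total = 0.12 + 6.957 + 0.561 + 0.029 = 7.667 m²·K/W
Q = A·ΔT/R = 8.37 × (20.6 − (-18.4)) / 7.667 = 42.58 W

42.6 W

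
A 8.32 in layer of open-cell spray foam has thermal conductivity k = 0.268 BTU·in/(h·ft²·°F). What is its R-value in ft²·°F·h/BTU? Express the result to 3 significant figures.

31.0 ft²·°F·h/BTU

R = L/k = 8.32/0.268 = 31.04 ft²·°F·h/BTU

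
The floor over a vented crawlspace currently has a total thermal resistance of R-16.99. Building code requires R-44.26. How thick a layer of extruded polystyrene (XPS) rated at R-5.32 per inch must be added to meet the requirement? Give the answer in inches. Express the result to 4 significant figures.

ΔR = 44.26 − 16.99 = 27.27 ft²·°F·h/BTU
L = ΔR / (R/in) = 27.27/5.32 = 5.1259 in

5.126 in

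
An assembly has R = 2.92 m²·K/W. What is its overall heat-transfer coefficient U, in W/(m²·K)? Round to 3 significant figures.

0.342 W/(m²·K)

U = 1/R = 1/2.92 = 0.3425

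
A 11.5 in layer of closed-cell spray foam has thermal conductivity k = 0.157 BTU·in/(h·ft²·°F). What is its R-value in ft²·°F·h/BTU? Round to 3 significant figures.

R = L/k = 11.5/0.157 = 73.25 ft²·°F·h/BTU

73.2 ft²·°F·h/BTU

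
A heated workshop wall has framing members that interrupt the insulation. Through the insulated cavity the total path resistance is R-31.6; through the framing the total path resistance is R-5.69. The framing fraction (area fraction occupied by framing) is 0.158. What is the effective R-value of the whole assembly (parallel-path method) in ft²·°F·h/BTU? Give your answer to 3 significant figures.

U_eff = 0.842/31.6 + 0.158/5.69 = 0.02665 + 0.02777 = 0.05441
R_eff = 1/U_eff = 18.38 ft²·°F·h/BTU

18.4 ft²·°F·h/BTU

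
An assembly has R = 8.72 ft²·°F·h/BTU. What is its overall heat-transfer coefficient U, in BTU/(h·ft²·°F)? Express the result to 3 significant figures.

0.115 BTU/(h·ft²·°F)

U = 1/R = 1/8.72 = 0.1147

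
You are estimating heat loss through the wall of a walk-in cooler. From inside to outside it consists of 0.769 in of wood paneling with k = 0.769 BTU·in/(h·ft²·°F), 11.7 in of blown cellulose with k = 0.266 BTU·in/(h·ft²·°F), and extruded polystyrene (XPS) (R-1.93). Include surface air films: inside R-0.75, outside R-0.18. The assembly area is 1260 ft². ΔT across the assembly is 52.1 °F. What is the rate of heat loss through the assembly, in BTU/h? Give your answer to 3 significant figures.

0.769/0.769 = 1
11.7/0.266 = 43.98
R_total = 0.75 + 1 + 43.98 + 1.93 + 0.18 = 47.84 ft²·°F·h/BTU
Q = A·ΔT/R = 1260 × 52.1 / 47.84 = 1372 BTU/h

1370 BTU/h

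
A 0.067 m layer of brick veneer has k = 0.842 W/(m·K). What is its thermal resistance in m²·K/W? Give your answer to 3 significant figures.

0.0796 m²·K/W

R = L/k = 0.067/0.842 = 0.07957 m²·K/W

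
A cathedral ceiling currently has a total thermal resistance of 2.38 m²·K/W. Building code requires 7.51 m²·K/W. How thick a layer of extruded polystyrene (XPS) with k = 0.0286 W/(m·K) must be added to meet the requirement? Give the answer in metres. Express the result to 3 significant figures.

ΔR = 7.51 − 2.38 = 5.13 m²·K/W
L = ΔR × k = 5.13 × 0.0286 = 0.1467 m

0.147 m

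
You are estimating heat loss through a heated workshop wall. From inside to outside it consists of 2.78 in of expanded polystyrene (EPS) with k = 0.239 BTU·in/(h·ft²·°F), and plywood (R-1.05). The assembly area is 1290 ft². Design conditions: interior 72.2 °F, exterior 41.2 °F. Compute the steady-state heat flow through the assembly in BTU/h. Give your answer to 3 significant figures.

3150 BTU/h

2.78/0.239 = 11.63
R_total = 11.63 + 1.05 = 12.68 ft²·°F·h/BTU
Q = A·ΔT/R = 1290 × (72.2 − 41.2) / 12.68 = 3153 BTU/h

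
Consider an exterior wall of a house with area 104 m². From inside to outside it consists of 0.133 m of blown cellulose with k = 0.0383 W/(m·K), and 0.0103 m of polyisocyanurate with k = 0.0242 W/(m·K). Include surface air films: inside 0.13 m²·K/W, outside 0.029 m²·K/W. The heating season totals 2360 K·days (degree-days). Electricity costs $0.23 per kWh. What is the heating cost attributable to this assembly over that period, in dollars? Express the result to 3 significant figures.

334 dollars

0.133/0.0383 = 3.473
0.0103/0.0242 = 0.4256
R_total = 0.13 + 3.473 + 0.4256 + 0.029 = 4.057 m²·K/W
E = A × HDD × 24 / R / 1000 = 104 × 2360 × 24 / 4.057 / 1000 = 1452 kWh
Cost = 1452 × 0.23 = $333.9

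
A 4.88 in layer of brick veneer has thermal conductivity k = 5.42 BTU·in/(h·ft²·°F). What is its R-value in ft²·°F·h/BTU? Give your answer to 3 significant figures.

0.900 ft²·°F·h/BTU

R = L/k = 4.88/5.42 = 0.9004 ft²·°F·h/BTU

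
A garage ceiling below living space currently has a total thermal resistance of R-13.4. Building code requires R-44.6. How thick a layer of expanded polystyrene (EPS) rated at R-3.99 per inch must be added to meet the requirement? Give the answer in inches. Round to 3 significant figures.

ΔR = 44.6 − 13.4 = 31.2 ft²·°F·h/BTU
L = ΔR / (R/in) = 31.2/3.99 = 7.82 in

7.82 in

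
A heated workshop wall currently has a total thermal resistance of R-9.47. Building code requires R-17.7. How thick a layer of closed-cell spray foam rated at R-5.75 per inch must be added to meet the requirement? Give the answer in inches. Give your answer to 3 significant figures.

1.43 in

ΔR = 17.7 − 9.47 = 8.23 ft²·°F·h/BTU
L = ΔR / (R/in) = 8.23/5.75 = 1.431 in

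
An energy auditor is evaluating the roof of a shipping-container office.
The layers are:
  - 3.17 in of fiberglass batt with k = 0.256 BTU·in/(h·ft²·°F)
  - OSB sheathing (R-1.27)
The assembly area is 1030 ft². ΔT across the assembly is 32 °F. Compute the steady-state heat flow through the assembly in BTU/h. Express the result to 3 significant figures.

3.17/0.256 = 12.38
R_total = 12.38 + 1.27 = 13.65 ft²·°F·h/BTU
Q = A·ΔT/R = 1030 × 32 / 13.65 = 2414 BTU/h

2410 BTU/h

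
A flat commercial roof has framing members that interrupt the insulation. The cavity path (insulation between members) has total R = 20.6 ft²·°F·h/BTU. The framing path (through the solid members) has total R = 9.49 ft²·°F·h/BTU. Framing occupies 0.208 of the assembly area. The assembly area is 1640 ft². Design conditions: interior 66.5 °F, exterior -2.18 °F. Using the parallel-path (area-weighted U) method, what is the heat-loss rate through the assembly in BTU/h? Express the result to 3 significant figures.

6800 BTU/h

U_eff = 0.792/20.6 + 0.208/9.49 = 0.03845 + 0.02192 = 0.06036
R_eff = 1/U_eff = 16.57 ft²·°F·h/BTU
Q = 1640 × (66.5 − (-2.18)) / 16.57 = 6799 BTU/h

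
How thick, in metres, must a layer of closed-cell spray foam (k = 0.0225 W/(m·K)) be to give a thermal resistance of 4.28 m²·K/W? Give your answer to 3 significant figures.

L = R·k = 4.28 × 0.0225 = 0.0963 m

0.0963 m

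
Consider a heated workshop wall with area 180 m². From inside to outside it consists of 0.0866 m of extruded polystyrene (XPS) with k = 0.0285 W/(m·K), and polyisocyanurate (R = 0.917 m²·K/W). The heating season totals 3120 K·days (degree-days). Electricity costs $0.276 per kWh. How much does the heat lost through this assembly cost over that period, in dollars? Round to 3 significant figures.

0.0866/0.0285 = 3.039
R_total = 3.039 + 0.917 = 3.956 m²·K/W
E = A × HDD × 24 / R / 1000 = 180 × 3120 × 24 / 3.956 / 1000 = 3407 kWh
Cost = 3407 × 0.276 = $940.4

940 dollars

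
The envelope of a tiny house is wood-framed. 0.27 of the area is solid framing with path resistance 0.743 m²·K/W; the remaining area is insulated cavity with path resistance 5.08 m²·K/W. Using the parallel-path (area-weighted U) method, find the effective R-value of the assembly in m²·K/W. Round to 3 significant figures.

1.97 m²·K/W

U_eff = 0.73/5.08 + 0.27/0.743 = 0.1437 + 0.3634 = 0.5071
R_eff = 1/U_eff = 1.972 m²·K/W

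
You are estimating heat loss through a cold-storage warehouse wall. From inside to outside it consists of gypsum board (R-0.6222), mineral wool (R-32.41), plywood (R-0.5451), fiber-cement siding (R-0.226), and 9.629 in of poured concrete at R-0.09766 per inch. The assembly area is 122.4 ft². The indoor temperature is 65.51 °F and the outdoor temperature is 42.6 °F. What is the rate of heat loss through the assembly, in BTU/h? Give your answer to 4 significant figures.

9.629 × 0.09766 = 0.94037
R_total = 0.6222 + 32.41 + 0.5451 + 0.226 + 0.94037 = 34.744 ft²·°F·h/BTU
Q = A·ΔT/R = 122.4 × (65.51 − 42.6) / 34.744 = 80.711 BTU/h

80.71 BTU/h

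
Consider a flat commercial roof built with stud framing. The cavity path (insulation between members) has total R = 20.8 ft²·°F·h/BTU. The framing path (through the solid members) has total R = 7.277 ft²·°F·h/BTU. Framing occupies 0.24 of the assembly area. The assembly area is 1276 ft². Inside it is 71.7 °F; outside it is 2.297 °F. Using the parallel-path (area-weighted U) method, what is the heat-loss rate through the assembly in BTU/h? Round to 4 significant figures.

U_eff = 0.76/20.8 + 0.24/7.277 = 0.036538 + 0.032981 = 0.069519
R_eff = 1/U_eff = 14.385 ft²·°F·h/BTU
Q = 1276 × (71.7 − 2.297) / 14.385 = 6156.5 BTU/h

6156 BTU/h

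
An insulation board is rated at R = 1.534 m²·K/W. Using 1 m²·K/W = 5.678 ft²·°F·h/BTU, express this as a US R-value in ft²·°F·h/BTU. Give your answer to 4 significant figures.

8.710 ft²·°F·h/BTU

R_US = 1.534 × 5.678 = 8.7101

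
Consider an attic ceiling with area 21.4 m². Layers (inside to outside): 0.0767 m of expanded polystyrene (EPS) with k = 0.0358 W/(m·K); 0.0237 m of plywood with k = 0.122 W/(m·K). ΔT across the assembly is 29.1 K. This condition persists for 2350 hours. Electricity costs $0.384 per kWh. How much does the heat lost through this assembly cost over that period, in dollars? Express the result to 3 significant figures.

0.0767/0.0358 = 2.142
0.0237/0.122 = 0.1943
R_total = 2.142 + 0.1943 = 2.337 m²·K/W
Q = 21.4 × 29.1 / 2.337 = 266.5 W
E = 266.5 W × 2350 h / 1000 = 626.3 kWh
Cost = 626.3 × 0.384 = $240.5

240 dollars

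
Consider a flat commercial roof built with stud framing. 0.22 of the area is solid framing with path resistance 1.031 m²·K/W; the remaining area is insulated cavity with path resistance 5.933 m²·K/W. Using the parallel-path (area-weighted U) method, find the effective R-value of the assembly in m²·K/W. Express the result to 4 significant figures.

U_eff = 0.78/5.933 + 0.22/1.031 = 0.13147 + 0.21339 = 0.34485
R_eff = 1/U_eff = 2.8998 m²·K/W

2.900 m²·K/W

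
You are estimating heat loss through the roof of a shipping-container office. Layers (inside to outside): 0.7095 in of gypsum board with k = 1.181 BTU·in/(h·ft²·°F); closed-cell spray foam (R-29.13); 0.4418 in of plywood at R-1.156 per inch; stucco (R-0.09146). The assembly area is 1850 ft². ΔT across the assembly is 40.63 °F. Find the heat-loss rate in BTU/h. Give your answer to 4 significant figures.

0.7095/1.181 = 0.60076
0.4418 × 1.156 = 0.51072
R_total = 0.60076 + 29.13 + 0.51072 + 0.09146 = 30.333 ft²·°F·h/BTU
Q = A·ΔT/R = 1850 × 40.63 / 30.333 = 2478 BTU/h

2478 BTU/h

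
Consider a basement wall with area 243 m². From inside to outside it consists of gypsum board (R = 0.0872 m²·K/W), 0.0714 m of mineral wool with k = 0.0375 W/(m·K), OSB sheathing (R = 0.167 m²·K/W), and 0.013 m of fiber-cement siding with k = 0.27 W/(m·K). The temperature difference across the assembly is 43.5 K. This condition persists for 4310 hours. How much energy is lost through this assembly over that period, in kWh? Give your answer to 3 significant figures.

0.0714/0.0375 = 1.904
0.013/0.27 = 0.04815
R_total = 0.0872 + 1.904 + 0.167 + 0.04815 = 2.206 m²·K/W
Q = 243 × 43.5 / 2.206 = 4791 W
E = 4791 W × 4310 h / 1000 = 20650 kWh

20600 kWh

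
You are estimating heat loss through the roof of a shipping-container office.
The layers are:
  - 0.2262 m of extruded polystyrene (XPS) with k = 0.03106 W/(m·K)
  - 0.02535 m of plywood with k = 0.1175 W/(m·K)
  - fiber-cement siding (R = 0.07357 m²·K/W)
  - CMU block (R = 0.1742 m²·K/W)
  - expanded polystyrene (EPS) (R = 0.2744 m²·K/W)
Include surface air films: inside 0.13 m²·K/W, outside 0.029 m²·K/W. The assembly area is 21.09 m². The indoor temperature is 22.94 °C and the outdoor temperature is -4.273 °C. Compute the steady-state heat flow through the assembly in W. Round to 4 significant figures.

0.2262/0.03106 = 7.2827
0.02535/0.1175 = 0.21574
R_total = 0.13 + 7.2827 + 0.21574 + 0.07357 + 0.1742 + 0.2744 + 0.029 = 8.1796 m²·K/W
Q = A·ΔT/R = 21.09 × (22.94 − (-4.273)) / 8.1796 = 70.165 W

70.17 W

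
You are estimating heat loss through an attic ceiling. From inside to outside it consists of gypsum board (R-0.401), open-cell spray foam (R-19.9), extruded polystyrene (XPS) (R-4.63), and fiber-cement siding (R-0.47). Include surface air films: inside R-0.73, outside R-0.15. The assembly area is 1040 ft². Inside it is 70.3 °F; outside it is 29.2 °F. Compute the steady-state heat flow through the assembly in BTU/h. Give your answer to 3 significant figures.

1630 BTU/h

R_total = 0.73 + 0.401 + 19.9 + 4.63 + 0.47 + 0.15 = 26.28 ft²·°F·h/BTU
Q = A·ΔT/R = 1040 × (70.3 − 29.2) / 26.28 = 1626 BTU/h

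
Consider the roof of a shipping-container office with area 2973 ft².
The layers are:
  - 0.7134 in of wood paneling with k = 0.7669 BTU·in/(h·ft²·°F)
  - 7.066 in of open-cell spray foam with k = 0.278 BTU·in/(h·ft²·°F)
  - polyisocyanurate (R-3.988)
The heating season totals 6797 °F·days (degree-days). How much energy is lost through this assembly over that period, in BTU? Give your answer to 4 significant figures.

0.7134/0.7669 = 0.93024
7.066/0.278 = 25.417
R_total = 0.93024 + 25.417 + 3.988 = 30.336 ft²·°F·h/BTU
E = A × HDD × 24 / R = 2973 × 6797 × 24 / 30.336 = 15987000 BTU

15990000 BTU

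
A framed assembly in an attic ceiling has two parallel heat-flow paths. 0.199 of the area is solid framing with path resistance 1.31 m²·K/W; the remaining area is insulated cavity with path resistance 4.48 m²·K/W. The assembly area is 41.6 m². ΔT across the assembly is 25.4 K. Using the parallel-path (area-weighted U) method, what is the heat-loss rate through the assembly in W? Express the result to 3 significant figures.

U_eff = 0.801/4.48 + 0.199/1.31 = 0.1788 + 0.1519 = 0.3307
R_eff = 1/U_eff = 3.024 m²·K/W
Q = 41.6 × 25.4 / 3.024 = 349.4 W

349 W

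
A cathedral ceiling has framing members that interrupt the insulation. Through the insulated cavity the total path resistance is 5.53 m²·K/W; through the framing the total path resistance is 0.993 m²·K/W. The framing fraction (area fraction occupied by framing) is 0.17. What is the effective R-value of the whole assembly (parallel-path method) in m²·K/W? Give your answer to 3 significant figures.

U_eff = 0.83/5.53 + 0.17/0.993 = 0.1501 + 0.1712 = 0.3213
R_eff = 1/U_eff = 3.112 m²·K/W

3.11 m²·K/W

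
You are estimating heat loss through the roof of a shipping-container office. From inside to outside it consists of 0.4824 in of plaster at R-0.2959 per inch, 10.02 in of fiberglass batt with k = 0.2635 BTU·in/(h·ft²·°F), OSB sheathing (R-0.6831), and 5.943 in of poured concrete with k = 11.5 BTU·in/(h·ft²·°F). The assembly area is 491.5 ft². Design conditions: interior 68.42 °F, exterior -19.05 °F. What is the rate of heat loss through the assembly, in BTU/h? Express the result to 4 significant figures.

0.4824 × 0.2959 = 0.14274
10.02/0.2635 = 38.027
5.943/11.5 = 0.51678
R_total = 0.14274 + 38.027 + 0.6831 + 0.51678 = 39.369 ft²·°F·h/BTU
Q = A·ΔT/R = 491.5 × (68.42 − (-19.05)) / 39.369 = 1092 BTU/h

1092 BTU/h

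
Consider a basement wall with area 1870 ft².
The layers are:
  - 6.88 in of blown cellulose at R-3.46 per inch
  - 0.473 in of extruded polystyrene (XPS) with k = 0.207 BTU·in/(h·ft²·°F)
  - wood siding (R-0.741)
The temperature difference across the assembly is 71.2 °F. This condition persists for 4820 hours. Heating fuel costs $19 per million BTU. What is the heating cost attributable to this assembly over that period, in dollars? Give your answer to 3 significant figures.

6.88 × 3.46 = 23.8
0.473/0.207 = 2.285
R_total = 23.8 + 2.285 + 0.741 = 26.83 ft²·°F·h/BTU
Q = 1870 × 71.2 / 26.83 = 4962 BTU/h
E = 4962 × 4820 = 23920000 BTU
Cost = 23920000/10⁶ × 19 = $454.5

454 dollars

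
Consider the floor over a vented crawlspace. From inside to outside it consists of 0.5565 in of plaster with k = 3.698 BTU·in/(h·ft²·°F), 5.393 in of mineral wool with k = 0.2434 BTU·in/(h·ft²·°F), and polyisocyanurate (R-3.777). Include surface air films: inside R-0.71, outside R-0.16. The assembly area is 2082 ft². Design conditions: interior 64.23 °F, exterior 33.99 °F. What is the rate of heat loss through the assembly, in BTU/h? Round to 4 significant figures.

2336 BTU/h

0.5565/3.698 = 0.15049
5.393/0.2434 = 22.157
R_total = 0.71 + 0.15049 + 22.157 + 3.777 + 0.16 = 26.954 ft²·°F·h/BTU
Q = A·ΔT/R = 2082 × (64.23 − 33.99) / 26.954 = 2335.8 BTU/h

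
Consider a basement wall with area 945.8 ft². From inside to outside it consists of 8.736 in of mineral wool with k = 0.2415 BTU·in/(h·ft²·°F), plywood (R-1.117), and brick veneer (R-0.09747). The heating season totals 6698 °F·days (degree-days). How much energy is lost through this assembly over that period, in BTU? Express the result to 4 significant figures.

8.736/0.2415 = 36.174
R_total = 36.174 + 1.117 + 0.09747 = 37.388 ft²·°F·h/BTU
E = A × HDD × 24 / R = 945.8 × 6698 × 24 / 37.388 = 4066500 BTU

4066000 BTU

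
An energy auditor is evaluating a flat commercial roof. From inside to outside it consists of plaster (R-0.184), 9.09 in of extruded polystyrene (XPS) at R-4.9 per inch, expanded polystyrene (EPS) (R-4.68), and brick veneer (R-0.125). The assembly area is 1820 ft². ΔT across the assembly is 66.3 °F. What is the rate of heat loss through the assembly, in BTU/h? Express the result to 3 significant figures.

2440 BTU/h

9.09 × 4.9 = 44.54
R_total = 0.184 + 44.54 + 4.68 + 0.125 = 49.53 ft²·°F·h/BTU
Q = A·ΔT/R = 1820 × 66.3 / 49.53 = 2436 BTU/h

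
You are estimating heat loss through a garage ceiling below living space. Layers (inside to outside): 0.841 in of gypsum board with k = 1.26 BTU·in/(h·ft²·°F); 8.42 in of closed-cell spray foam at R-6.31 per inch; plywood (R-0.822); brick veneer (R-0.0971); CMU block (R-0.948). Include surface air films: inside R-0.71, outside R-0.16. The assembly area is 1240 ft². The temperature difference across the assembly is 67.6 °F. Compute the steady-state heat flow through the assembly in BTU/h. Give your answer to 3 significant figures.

0.841/1.26 = 0.6675
8.42 × 6.31 = 53.13
R_total = 0.71 + 0.6675 + 53.13 + 0.822 + 0.0971 + 0.948 + 0.16 = 56.53 ft²·°F·h/BTU
Q = A·ΔT/R = 1240 × 67.6 / 56.53 = 1483 BTU/h

1480 BTU/h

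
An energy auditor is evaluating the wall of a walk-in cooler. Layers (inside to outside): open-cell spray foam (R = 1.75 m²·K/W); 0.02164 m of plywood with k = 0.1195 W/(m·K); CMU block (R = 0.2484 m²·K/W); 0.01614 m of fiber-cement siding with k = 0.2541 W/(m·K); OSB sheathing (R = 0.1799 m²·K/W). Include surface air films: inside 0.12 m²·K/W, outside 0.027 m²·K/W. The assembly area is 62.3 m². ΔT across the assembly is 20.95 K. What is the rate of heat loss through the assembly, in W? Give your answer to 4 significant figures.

0.02164/0.1195 = 0.18109
0.01614/0.2541 = 0.063518
R_total = 0.12 + 1.75 + 0.18109 + 0.2484 + 0.063518 + 0.1799 + 0.027 = 2.5699 m²·K/W
Q = A·ΔT/R = 62.3 × 20.95 / 2.5699 = 507.87 W

507.9 W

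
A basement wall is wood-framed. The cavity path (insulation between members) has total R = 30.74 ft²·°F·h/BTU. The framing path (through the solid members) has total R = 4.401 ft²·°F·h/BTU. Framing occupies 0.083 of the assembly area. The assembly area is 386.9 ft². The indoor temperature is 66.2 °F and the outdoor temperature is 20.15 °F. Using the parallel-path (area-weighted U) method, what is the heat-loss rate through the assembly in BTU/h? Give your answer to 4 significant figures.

U_eff = 0.917/30.74 + 0.083/4.401 = 0.029831 + 0.018859 = 0.04869
R_eff = 1/U_eff = 20.538 ft²·°F·h/BTU
Q = 386.9 × (66.2 − 20.15) / 20.538 = 867.5 BTU/h

867.5 BTU/h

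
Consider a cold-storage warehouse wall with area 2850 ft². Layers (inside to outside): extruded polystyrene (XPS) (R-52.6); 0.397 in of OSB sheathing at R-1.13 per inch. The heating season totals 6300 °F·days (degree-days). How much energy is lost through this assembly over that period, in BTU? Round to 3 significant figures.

0.397 × 1.13 = 0.4486
R_total = 52.6 + 0.4486 = 53.05 ft²·°F·h/BTU
E = A × HDD × 24 / R = 2850 × 6300 × 24 / 53.05 = 8123000 BTU

8120000 BTU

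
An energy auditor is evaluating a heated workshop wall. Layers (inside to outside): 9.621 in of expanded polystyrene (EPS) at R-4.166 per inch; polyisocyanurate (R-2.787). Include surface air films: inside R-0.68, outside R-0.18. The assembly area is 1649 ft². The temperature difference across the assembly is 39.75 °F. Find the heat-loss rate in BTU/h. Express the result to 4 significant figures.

9.621 × 4.166 = 40.081
R_total = 0.68 + 40.081 + 2.787 + 0.18 = 43.728 ft²·°F·h/BTU
Q = A·ΔT/R = 1649 × 39.75 / 43.728 = 1499 BTU/h

1499 BTU/h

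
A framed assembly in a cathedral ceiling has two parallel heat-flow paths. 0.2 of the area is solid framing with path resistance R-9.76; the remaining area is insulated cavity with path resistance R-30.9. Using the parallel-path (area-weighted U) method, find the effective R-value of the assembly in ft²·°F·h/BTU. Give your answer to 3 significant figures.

U_eff = 0.8/30.9 + 0.2/9.76 = 0.02589 + 0.02049 = 0.04638
R_eff = 1/U_eff = 21.56 ft²·°F·h/BTU

21.6 ft²·°F·h/BTU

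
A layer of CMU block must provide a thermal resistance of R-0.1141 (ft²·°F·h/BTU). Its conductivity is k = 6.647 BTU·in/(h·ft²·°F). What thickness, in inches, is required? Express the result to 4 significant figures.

0.7584 in

L = R × k = 0.1141 × 6.647 = 0.75842 in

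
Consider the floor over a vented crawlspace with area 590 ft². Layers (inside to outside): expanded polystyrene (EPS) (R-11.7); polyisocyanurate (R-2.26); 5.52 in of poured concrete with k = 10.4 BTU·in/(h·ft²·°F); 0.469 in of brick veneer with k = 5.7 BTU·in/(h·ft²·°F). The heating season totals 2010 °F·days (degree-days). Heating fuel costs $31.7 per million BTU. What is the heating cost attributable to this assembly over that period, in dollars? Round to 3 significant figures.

61.9 dollars

5.52/10.4 = 0.5308
0.469/5.7 = 0.08228
R_total = 11.7 + 2.26 + 0.5308 + 0.08228 = 14.57 ft²·°F·h/BTU
E = A × HDD × 24 / R = 590 × 2010 × 24 / 14.57 = 1953000 BTU
Cost = 1953000/10⁶ × 31.7 = $61.91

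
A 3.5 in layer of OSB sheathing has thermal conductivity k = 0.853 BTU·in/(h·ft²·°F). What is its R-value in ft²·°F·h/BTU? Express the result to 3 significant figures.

R = L/k = 3.5/0.853 = 4.103 ft²·°F·h/BTU

4.10 ft²·°F·h/BTU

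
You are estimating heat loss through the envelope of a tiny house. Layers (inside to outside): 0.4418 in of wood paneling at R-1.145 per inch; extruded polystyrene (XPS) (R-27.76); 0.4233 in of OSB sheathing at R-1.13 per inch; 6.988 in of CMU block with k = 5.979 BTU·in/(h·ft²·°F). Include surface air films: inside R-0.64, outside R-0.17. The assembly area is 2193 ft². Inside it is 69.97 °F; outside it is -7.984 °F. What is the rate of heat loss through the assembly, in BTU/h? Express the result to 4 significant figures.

5564 BTU/h

0.4418 × 1.145 = 0.50586
0.4233 × 1.13 = 0.47833
6.988/5.979 = 1.1688
R_total = 0.64 + 0.50586 + 27.76 + 0.47833 + 1.1688 + 0.17 = 30.723 ft²·°F·h/BTU
Q = A·ΔT/R = 2193 × (69.97 − (-7.984)) / 30.723 = 5564.3 BTU/h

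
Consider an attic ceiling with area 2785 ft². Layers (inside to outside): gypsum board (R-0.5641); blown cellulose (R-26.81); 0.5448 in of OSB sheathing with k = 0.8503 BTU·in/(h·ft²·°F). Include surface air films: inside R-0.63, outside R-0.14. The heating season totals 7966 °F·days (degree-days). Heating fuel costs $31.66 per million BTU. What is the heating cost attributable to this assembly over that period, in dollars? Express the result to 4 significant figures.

0.5448/0.8503 = 0.64072
R_total = 0.63 + 0.5641 + 26.81 + 0.64072 + 0.14 = 28.785 ft²·°F·h/BTU
E = A × HDD × 24 / R = 2785 × 7966 × 24 / 28.785 = 18498000 BTU
Cost = 18498000/10⁶ × 31.66 = $585.63

585.6 dollars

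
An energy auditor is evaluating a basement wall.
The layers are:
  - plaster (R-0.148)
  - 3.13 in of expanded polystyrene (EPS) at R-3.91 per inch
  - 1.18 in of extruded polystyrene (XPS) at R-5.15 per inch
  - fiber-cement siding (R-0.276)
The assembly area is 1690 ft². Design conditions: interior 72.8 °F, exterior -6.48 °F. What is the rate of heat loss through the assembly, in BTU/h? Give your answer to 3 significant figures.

7150 BTU/h

3.13 × 3.91 = 12.24
1.18 × 5.15 = 6.077
R_total = 0.148 + 12.24 + 6.077 + 0.276 = 18.74 ft²·°F·h/BTU
Q = A·ΔT/R = 1690 × (72.8 − (-6.48)) / 18.74 = 7150 BTU/h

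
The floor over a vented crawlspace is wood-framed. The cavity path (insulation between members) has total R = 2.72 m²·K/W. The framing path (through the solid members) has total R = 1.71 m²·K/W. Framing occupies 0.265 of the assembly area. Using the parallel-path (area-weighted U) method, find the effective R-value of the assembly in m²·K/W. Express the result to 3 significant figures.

2.35 m²·K/W

U_eff = 0.735/2.72 + 0.265/1.71 = 0.2702 + 0.155 = 0.4252
R_eff = 1/U_eff = 2.352 m²·K/W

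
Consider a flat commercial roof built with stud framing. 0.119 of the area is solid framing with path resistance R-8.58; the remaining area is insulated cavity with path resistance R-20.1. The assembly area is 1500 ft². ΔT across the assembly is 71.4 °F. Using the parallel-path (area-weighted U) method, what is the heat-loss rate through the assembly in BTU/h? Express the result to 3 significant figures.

U_eff = 0.881/20.1 + 0.119/8.58 = 0.04383 + 0.01387 = 0.0577
R_eff = 1/U_eff = 17.33 ft²·°F·h/BTU
Q = 1500 × 71.4 / 17.33 = 6180 BTU/h

6180 BTU/h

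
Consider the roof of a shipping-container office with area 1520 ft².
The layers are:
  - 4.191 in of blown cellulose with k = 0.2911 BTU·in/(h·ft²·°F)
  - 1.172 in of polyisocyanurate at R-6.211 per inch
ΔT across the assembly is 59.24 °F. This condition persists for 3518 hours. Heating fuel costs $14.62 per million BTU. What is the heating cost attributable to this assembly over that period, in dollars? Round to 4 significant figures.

213.7 dollars

4.191/0.2911 = 14.397
1.172 × 6.211 = 7.2793
R_total = 14.397 + 7.2793 = 21.676 ft²·°F·h/BTU
Q = 1520 × 59.24 / 21.676 = 4154 BTU/h
E = 4154 × 3518 = 14614000 BTU
Cost = 14614000/10⁶ × 14.62 = $213.66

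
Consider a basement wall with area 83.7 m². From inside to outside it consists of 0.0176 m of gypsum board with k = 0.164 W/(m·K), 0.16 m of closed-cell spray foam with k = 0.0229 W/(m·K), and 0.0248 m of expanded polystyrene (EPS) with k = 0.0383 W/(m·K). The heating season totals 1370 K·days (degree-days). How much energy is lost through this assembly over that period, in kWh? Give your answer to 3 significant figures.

0.0176/0.164 = 0.1073
0.16/0.0229 = 6.987
0.0248/0.0383 = 0.6475
R_total = 0.1073 + 6.987 + 0.6475 = 7.742 m²·K/W
E = A × HDD × 24 / R / 1000 = 83.7 × 1370 × 24 / 7.742 / 1000 = 355.5 kWh

355 kWh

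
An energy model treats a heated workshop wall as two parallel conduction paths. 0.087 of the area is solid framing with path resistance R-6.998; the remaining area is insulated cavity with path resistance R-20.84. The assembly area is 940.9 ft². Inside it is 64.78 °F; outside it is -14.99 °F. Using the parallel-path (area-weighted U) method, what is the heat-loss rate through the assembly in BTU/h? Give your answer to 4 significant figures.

U_eff = 0.913/20.84 + 0.087/6.998 = 0.04381 + 0.012432 = 0.056242
R_eff = 1/U_eff = 17.78 ft²·°F·h/BTU
Q = 940.9 × (64.78 − (-14.99)) / 17.78 = 4221.3 BTU/h

4221 BTU/h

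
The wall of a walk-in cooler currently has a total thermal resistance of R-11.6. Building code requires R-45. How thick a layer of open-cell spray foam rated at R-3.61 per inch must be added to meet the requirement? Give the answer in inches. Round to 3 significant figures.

ΔR = 45 − 11.6 = 33.4 ft²·°F·h/BTU
L = ΔR / (R/in) = 33.4/3.61 = 9.252 in

9.25 in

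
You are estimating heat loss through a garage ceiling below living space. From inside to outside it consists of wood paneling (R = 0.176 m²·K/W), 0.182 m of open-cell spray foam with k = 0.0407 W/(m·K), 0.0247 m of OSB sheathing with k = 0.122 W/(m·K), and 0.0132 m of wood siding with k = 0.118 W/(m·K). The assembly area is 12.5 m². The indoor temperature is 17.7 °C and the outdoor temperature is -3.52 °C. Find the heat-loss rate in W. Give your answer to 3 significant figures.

53.5 W

0.182/0.0407 = 4.472
0.0247/0.122 = 0.2025
0.0132/0.118 = 0.1119
R_total = 0.176 + 4.472 + 0.2025 + 0.1119 = 4.962 m²·K/W
Q = A·ΔT/R = 12.5 × (17.7 − (-3.52)) / 4.962 = 53.46 W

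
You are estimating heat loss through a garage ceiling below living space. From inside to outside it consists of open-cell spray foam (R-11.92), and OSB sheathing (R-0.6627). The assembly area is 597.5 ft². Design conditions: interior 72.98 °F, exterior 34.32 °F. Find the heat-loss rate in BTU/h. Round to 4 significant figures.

1836 BTU/h

R_total = 11.92 + 0.6627 = 12.583 ft²·°F·h/BTU
Q = A·ΔT/R = 597.5 × (72.98 − 34.32) / 12.583 = 1835.8 BTU/h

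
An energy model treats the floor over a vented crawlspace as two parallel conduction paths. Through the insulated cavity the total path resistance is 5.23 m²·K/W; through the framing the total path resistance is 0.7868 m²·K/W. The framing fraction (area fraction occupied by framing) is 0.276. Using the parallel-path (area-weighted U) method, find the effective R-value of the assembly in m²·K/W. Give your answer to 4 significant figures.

U_eff = 0.724/5.23 + 0.276/0.7868 = 0.13843 + 0.35079 = 0.48922
R_eff = 1/U_eff = 2.0441 m²·K/W

2.044 m²·K/W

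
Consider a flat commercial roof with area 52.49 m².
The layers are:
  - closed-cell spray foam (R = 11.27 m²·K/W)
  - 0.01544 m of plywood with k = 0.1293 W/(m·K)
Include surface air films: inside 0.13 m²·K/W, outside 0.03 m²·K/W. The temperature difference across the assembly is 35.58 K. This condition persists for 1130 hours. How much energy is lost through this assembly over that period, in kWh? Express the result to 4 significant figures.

0.01544/0.1293 = 0.11941
R_total = 0.13 + 11.27 + 0.11941 + 0.03 = 11.549 m²·K/W
Q = 52.49 × 35.58 / 11.549 = 161.7 W
E = 161.7 W × 1130 h / 1000 = 182.73 kWh

182.7 kWh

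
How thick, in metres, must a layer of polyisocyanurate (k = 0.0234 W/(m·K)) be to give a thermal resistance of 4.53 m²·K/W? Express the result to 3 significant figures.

L = R·k = 4.53 × 0.0234 = 0.106 m

0.106 m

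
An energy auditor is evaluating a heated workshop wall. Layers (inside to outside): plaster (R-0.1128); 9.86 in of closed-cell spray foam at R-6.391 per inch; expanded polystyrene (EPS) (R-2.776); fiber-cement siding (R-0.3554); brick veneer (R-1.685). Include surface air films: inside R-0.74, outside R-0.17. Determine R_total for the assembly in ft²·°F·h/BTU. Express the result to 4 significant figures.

9.86 × 6.391 = 63.015
R_total = 0.74 + 0.1128 + 63.015 + 2.776 + 0.3554 + 1.685 + 0.17 = 68.854 ft²·°F·h/BTU

68.85 ft²·°F·h/BTU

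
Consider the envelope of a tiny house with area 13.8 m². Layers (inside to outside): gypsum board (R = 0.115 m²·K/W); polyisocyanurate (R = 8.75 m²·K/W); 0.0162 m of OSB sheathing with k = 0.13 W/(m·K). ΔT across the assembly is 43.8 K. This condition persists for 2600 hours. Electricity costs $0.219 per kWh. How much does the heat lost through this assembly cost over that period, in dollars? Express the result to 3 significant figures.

38.3 dollars

0.0162/0.13 = 0.1246
R_total = 0.115 + 8.75 + 0.1246 = 8.99 m²·K/W
Q = 13.8 × 43.8 / 8.99 = 67.24 W
E = 67.24 W × 2600 h / 1000 = 174.8 kWh
Cost = 174.8 × 0.219 = $38.29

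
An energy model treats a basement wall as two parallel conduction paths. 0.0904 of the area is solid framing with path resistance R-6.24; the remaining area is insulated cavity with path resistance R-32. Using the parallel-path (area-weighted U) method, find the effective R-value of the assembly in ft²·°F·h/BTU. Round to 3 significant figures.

U_eff = 0.9096/32 + 0.0904/6.24 = 0.02842 + 0.01449 = 0.04291
R_eff = 1/U_eff = 23.3 ft²·°F·h/BTU

23.3 ft²·°F·h/BTU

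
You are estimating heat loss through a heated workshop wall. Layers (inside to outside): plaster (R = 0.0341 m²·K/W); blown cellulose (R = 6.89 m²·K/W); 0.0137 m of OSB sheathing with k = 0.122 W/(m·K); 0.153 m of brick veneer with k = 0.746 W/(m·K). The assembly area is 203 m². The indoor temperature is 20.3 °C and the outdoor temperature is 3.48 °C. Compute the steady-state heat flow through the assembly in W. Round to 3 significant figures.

0.0137/0.122 = 0.1123
0.153/0.746 = 0.2051
R_total = 0.0341 + 6.89 + 0.1123 + 0.2051 = 7.241 m²·K/W
Q = A·ΔT/R = 203 × (20.3 − 3.48) / 7.241 = 471.5 W

472 W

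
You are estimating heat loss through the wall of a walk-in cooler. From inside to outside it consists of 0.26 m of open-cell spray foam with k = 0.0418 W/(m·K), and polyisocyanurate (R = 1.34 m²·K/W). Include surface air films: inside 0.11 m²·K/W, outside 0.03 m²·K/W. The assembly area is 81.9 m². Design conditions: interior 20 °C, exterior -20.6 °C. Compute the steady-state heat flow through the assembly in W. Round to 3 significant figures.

432 W

0.26/0.0418 = 6.22
R_total = 0.11 + 6.22 + 1.34 + 0.03 = 7.7 m²·K/W
Q = A·ΔT/R = 81.9 × (20 − (-20.6)) / 7.7 = 431.8 W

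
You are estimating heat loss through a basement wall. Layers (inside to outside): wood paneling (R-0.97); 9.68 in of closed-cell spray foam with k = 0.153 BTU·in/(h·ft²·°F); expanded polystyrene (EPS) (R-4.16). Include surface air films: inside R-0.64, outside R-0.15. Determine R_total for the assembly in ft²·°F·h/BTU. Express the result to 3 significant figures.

69.2 ft²·°F·h/BTU

9.68/0.153 = 63.27
R_total = 0.64 + 0.97 + 63.27 + 4.16 + 0.15 = 69.19 ft²·°F·h/BTU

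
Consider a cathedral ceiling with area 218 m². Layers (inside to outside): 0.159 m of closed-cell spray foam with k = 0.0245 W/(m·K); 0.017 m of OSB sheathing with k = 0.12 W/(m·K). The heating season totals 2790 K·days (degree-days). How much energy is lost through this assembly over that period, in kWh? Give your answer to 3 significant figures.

0.159/0.0245 = 6.49
0.017/0.12 = 0.1417
R_total = 6.49 + 0.1417 = 6.631 m²·K/W
E = A × HDD × 24 / R / 1000 = 218 × 2790 × 24 / 6.631 / 1000 = 2201 kWh

2200 kWh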